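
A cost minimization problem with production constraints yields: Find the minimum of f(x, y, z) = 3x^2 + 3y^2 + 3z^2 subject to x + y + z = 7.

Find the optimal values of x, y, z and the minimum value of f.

Using Lagrange multipliers on f = 3x^2 + 3y^2 + 3z^2 with constraint x + y + z = 7:
Conditions: 2*3*x = lambda, 2*3*y = lambda, 2*3*z = lambda
So x = lambda/6, y = lambda/6, z = lambda/6
Substituting into constraint: lambda * (1/2) = 7
lambda = 14
x = 7/3, y = 7/3, z = 7/3
Minimum value = 49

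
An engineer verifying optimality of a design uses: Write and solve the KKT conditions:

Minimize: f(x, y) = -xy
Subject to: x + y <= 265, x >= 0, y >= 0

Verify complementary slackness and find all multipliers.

Problem: min -xy s.t. x + y <= 265 (multiplier lambda), x >= 0 (mu_x), y >= 0 (mu_y)
KKT stationarity: -y + lambda - mu_x = 0, -x + lambda - mu_y = 0, with lambda, mu_x, mu_y >= 0
Complementary slackness: lambda*(x + y - 265) = 0, mu_x*x = 0, mu_y*y = 0
If lambda = 0: y = -mu_x <= 0 and x = -mu_y <= 0 force x = y = 0 with f = 0; but x = y = 265/2 is feasible with f = -70225/4 < 0, so this is not the minimum. Hence lambda > 0 and x + y = 265.
Try x > 0, y > 0 (so mu_x = mu_y = 0): y = lambda, x = lambda => x = y = lambda
x + y = 265 => 2*lambda = 265 => lambda = 265/2
x* = y* = 265/2 > 0, consistent with mu_x = mu_y = 0.
(Any feasible point with x = 0 or y = 0 has f = 0 > -70225/4, so the minimum is not on those boundaries.)
min(-xy) = -70225/4 (i.e. max xy = 70225/4)
Multipliers: lambda = 265/2, mu_x = 0, mu_y = 0
Complementary slackness: lambda*(x + y - 265) = 265/2*(265/2 + 265/2 - 265) = 0, mu_x*x = 0*265/2 = 0, mu_y*y = 0*265/2 = 0. Satisfied.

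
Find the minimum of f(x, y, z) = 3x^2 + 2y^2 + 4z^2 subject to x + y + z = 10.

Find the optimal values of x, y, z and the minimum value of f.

Using Lagrange multipliers on f = 3x^2 + 2y^2 + 4z^2 with constraint x + y + z = 10:
Conditions: 2*3*x = lambda, 2*2*y = lambda, 2*4*z = lambda
So x = lambda/6, y = lambda/4, z = lambda/8
Substituting into constraint: lambda * (13/24) = 10
lambda = 240/13
x = 40/13, y = 60/13, z = 30/13
Minimum value = 1200/13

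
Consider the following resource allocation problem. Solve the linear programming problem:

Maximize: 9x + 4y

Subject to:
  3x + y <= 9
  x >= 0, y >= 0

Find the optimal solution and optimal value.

The feasible region has vertices at [(0, 0), (3, 0), (0, 9)].
Checking objective 9x + 4y at each vertex:
  (0, 0): 9*0 + 4*0 = 0
  (3, 0): 9*3 + 4*0 = 27
  (0, 9): 9*0 + 4*9 = 36
Maximum is 36 at (0, 9).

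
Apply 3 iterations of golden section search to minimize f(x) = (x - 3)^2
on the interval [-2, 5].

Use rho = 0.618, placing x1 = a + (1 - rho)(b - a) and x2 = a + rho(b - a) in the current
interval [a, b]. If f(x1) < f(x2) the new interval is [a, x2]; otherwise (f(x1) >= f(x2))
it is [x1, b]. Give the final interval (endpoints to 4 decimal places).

Golden section search for min of f(x) = (x - 3)^2 on [-2, 5].
Each step: x1 = a + (1 - rho)(b - a), x2 = a + rho(b - a); if f(x1) < f(x2) keep [a, x2], otherwise keep [x1, b].
Step 1: [-2.0000, 5.0000], x1=0.6740 (f=5.4103), x2=2.3260 (f=0.4543); f(x1) > f(x2) => keep [0.6740, 5.0000]
Step 2: [0.6740, 5.0000], x1=2.3265 (f=0.4536), x2=3.3475 (f=0.1207); f(x1) > f(x2) => keep [2.3265, 5.0000]
Step 3: [2.3265, 5.0000], x1=3.3478 (f=0.1210), x2=3.9787 (f=0.9579); f(x1) < f(x2) => keep [2.3265, 3.9787]
Final interval: [2.3265, 3.9787]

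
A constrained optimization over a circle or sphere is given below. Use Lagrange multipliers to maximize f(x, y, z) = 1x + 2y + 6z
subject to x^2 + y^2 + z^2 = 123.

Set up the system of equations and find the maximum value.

Lagrange conditions: 1 = 2*lambda*x, 2 = 2*lambda*y, 6 = 2*lambda*z
So x:1 = y:2 = z:6, i.e. x = 1t, y = 2t, z = 6t
Constraint: t^2*(1^2 + 2^2 + 6^2) = 123
  t^2 * 41 = 123  =>  t = sqrt(3)
Maximum = 1*1t + 2*2t + 6*6t = 41*sqrt(3) = sqrt(5043)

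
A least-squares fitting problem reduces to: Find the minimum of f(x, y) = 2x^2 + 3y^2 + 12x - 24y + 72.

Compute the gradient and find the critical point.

f(x,y) = 2x^2 + 3y^2 + 12x - 24y + 72
df/dx = 4x + (12) = 0  =>  x = -3
df/dy = 6y + (-24) = 0  =>  y = 4
f(-3, 4) = 2*(-3)^2 + 3*(4)^2 + 12*(-3) + -24*(4) + 72 = 6
Hessian is diagonal with entries 4, 6 > 0, so this is a minimum.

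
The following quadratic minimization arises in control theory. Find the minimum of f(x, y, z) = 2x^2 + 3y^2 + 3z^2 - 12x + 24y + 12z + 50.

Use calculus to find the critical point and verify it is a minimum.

f(x,y,z) = 2x^2 + 3y^2 + 3z^2 - 12x + 24y + 12z + 50
df/dx = 4x + (-12) = 0 => x = 3
df/dy = 6y + (24) = 0 => y = -4
df/dz = 6z + (12) = 0 => z = -2
f(3,-4,-2) = 2*(3)^2 + 3*(-4)^2 + 3*(-2)^2 + -12*(3) + 24*(-4) + 12*(-2) + 50 = -28
Hessian is diagonal with entries 4, 6, 6 > 0, confirmed minimum.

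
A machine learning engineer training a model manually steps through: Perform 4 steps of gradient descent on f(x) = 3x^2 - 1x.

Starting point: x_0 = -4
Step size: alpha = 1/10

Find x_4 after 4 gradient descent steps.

f(x) = 3x^2 - 1x, f'(x) = 6x + (-1)
Step 1: f'(-4) = -25, x_1 = -4 - 1/10 * -25 = -3/2
Step 2: f'(-3/2) = -10, x_2 = -3/2 - 1/10 * -10 = -1/2
Step 3: f'(-1/2) = -4, x_3 = -1/2 - 1/10 * -4 = -1/10
Step 4: f'(-1/10) = -8/5, x_4 = -1/10 - 1/10 * -8/5 = 3/50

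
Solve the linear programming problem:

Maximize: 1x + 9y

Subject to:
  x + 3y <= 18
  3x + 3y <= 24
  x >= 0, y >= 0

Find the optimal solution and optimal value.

Feasible vertices: (0, 0), (0, 6), (3, 5), (8, 0)
Objective 1x + 9y at each:
  (0, 0): 0
  (0, 6): 54
  (3, 5): 48
  (8, 0): 8
Maximum is 54 at (0, 6).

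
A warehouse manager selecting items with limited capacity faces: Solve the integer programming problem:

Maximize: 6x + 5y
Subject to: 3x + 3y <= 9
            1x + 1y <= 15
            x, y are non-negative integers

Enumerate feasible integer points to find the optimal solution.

Constraint 1: 3x + 3y <= 9
Constraint 2: 1x + 1y <= 15
Feasible x range (need y >= 0): 0 <= x <= min(9/3, 15/1) => x in {0, ..., 3}.
Enumerate feasible integer points row by row (the coefficient of y is 5 > 0, so for each x the largest feasible y gives the best value):
  x = 0: y <= min((9 - 3*0)/3, (15 - 1*0)/1) => y in {0, ..., 3}; best 6*0 + 5*3 = 15
  x = 1: y <= min((9 - 3*1)/3, (15 - 1*1)/1) => y in {0, ..., 2}; best 6*1 + 5*2 = 16
  x = 2: y <= min((9 - 3*2)/3, (15 - 1*2)/1) => y in {0, ..., 1}; best 6*2 + 5*1 = 17
  x = 3: y <= min((9 - 3*3)/3, (15 - 1*3)/1) => y in {0}; best 6*3 + 5*0 = 18
The maximum 6x + 5y = 18 is achieved at x = 3, y = 0.
Check: 3*3 + 3*0 = 9 <= 9 and 1*3 + 1*0 = 3 <= 15.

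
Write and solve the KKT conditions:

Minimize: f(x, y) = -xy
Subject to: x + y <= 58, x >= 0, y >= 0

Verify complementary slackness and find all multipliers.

Problem: min -xy s.t. x + y <= 58 (multiplier lambda), x >= 0 (mu_x), y >= 0 (mu_y)
KKT stationarity: -y + lambda - mu_x = 0, -x + lambda - mu_y = 0, with lambda, mu_x, mu_y >= 0
Complementary slackness: lambda*(x + y - 58) = 0, mu_x*x = 0, mu_y*y = 0
If lambda = 0: y = -mu_x <= 0 and x = -mu_y <= 0 force x = y = 0 with f = 0; but x = y = 29 is feasible with f = -841 < 0, so this is not the minimum. Hence lambda > 0 and x + y = 58.
Try x > 0, y > 0 (so mu_x = mu_y = 0): y = lambda, x = lambda => x = y = lambda
x + y = 58 => 2*lambda = 58 => lambda = 29
x* = y* = 29 > 0, consistent with mu_x = mu_y = 0.
(Any feasible point with x = 0 or y = 0 has f = 0 > -841, so the minimum is not on those boundaries.)
min(-xy) = -841 (i.e. max xy = 841)
Multipliers: lambda = 29, mu_x = 0, mu_y = 0
Complementary slackness: lambda*(x + y - 58) = 29*(29 + 29 - 58) = 0, mu_x*x = 0*29 = 0, mu_y*y = 0*29 = 0. Satisfied.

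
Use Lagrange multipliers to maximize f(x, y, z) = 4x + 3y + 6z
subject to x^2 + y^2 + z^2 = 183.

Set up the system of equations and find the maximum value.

Lagrange conditions: 4 = 2*lambda*x, 3 = 2*lambda*y, 6 = 2*lambda*z
So x:4 = y:3 = z:6, i.e. x = 4t, y = 3t, z = 6t
Constraint: t^2*(4^2 + 3^2 + 6^2) = 183
  t^2 * 61 = 183  =>  t = sqrt(3)
Maximum = 4*4t + 3*3t + 6*6t = 61*sqrt(3) = sqrt(11163)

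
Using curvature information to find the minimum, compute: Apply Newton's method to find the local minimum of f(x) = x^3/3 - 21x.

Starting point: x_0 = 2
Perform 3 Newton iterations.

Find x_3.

f(x) = x^3/3 - 21x
f'(x) = x^2 - 21, f''(x) = 2x
Newton update: x_{n+1} = x_n - (x_n^2 - 21)/(2*x_n)
Step 1: x_0 = 2, f'=-17, f''=4, x_1 = 25/4
Step 2: x_1 = 25/4, f'=289/16, f''=25/2, x_2 = 961/200
Step 3: x_2 = 961/200, f'=83521/40000, f''=961/100, x_3 = 1763521/384400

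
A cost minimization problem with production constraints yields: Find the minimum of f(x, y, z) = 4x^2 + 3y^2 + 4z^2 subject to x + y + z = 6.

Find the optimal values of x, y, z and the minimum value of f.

Using Lagrange multipliers on f = 4x^2 + 3y^2 + 4z^2 with constraint x + y + z = 6:
Conditions: 2*4*x = lambda, 2*3*y = lambda, 2*4*z = lambda
So x = lambda/8, y = lambda/6, z = lambda/8
Substituting into constraint: lambda * (5/12) = 6
lambda = 72/5
x = 9/5, y = 12/5, z = 9/5
Minimum value = 216/5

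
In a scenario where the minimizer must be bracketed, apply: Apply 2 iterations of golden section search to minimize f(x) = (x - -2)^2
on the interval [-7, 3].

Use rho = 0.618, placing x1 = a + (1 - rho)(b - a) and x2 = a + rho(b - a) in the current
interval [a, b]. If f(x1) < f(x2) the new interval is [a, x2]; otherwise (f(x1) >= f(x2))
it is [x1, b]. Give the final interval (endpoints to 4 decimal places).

Golden section search for min of f(x) = (x - -2)^2 on [-7, 3].
Each step: x1 = a + (1 - rho)(b - a), x2 = a + rho(b - a); if f(x1) < f(x2) keep [a, x2], otherwise keep [x1, b].
Step 1: [-7.0000, 3.0000], x1=-3.1800 (f=1.3924), x2=-0.8200 (f=1.3924); f(x1) = f(x2) (tie, not '<') => keep [-3.1800, 3.0000]
Step 2: [-3.1800, 3.0000], x1=-0.8192 (f=1.3942), x2=0.6392 (f=6.9656); f(x1) < f(x2) => keep [-3.1800, 0.6392]
Final interval: [-3.1800, 0.6392]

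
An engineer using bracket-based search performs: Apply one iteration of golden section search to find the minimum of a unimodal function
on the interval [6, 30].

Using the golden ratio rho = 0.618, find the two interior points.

Golden section search on [6, 30].
Golden ratio rho = 0.618 (approx).
Interior points:
  x_1 = 6 + (1-0.618)*24 = 15.1680
  x_2 = 6 + 0.618*24 = 20.8320
Compare f(x_1) and f(x_2) to determine which subinterval to keep.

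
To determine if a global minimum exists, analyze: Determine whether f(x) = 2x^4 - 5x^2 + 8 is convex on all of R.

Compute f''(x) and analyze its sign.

f(x) = 2x^4 - 5x^2 + 8
f'(x) = 8x^3 + -10x
f''(x) = 24x^2 + -10
f''(0) = -10 < 0, so not convex near x = 0
Therefore, f is not globally convex on R.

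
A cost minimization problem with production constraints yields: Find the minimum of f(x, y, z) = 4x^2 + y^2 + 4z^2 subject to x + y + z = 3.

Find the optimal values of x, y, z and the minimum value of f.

Using Lagrange multipliers on f = 4x^2 + y^2 + 4z^2 with constraint x + y + z = 3:
Conditions: 2*4*x = lambda, 2*1*y = lambda, 2*4*z = lambda
So x = lambda/8, y = lambda/2, z = lambda/8
Substituting into constraint: lambda * (3/4) = 3
lambda = 4
x = 1/2, y = 2, z = 1/2
Minimum value = 6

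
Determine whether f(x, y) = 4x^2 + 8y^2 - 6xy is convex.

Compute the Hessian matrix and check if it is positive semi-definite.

f(x,y) = 4x^2 + 8y^2 - 6xy
Hessian H = [[8, -6], [-6, 16]]
trace(H) = 24, det(H) = 92
Eigenvalues: (24 +/- sqrt(208)) / 2 = 19.21, 4.789
Since both eigenvalues > 0, f is convex.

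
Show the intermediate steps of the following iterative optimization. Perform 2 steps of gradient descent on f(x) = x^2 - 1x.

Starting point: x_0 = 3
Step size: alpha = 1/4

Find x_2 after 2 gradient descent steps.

f(x) = x^2 - 1x, f'(x) = 2x + (-1)
Step 1: f'(3) = 5, x_1 = 3 - 1/4 * 5 = 7/4
Step 2: f'(7/4) = 5/2, x_2 = 7/4 - 1/4 * 5/2 = 9/8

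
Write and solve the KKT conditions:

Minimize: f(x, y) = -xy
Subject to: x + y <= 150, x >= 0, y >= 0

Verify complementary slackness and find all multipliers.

Problem: min -xy s.t. x + y <= 150 (multiplier lambda), x >= 0 (mu_x), y >= 0 (mu_y)
KKT stationarity: -y + lambda - mu_x = 0, -x + lambda - mu_y = 0, with lambda, mu_x, mu_y >= 0
Complementary slackness: lambda*(x + y - 150) = 0, mu_x*x = 0, mu_y*y = 0
If lambda = 0: y = -mu_x <= 0 and x = -mu_y <= 0 force x = y = 0 with f = 0; but x = y = 75 is feasible with f = -5625 < 0, so this is not the minimum. Hence lambda > 0 and x + y = 150.
Try x > 0, y > 0 (so mu_x = mu_y = 0): y = lambda, x = lambda => x = y = lambda
x + y = 150 => 2*lambda = 150 => lambda = 75
x* = y* = 75 > 0, consistent with mu_x = mu_y = 0.
(Any feasible point with x = 0 or y = 0 has f = 0 > -5625, so the minimum is not on those boundaries.)
min(-xy) = -5625 (i.e. max xy = 5625)
Multipliers: lambda = 75, mu_x = 0, mu_y = 0
Complementary slackness: lambda*(x + y - 150) = 75*(75 + 75 - 150) = 0, mu_x*x = 0*75 = 0, mu_y*y = 0*75 = 0. Satisfied.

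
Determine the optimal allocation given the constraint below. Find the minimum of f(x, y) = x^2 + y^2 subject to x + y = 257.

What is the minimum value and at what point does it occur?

Substitute y = 257 - x into f(x,y) = x^2 + y^2:
g(x) = x^2 + (257 - x)^2 = 2x^2 - 514x + 66049
g'(x) = 4x - 514 = 0  =>  x = 257/2
y = 257 - 257/2 = 257/2
Minimum value = (257/2)^2 + (257/2)^2 = 66049/2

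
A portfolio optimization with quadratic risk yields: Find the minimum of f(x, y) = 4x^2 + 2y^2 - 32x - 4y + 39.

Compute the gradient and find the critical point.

f(x,y) = 4x^2 + 2y^2 - 32x - 4y + 39
df/dx = 8x + (-32) = 0  =>  x = 4
df/dy = 4y + (-4) = 0  =>  y = 1
f(4, 1) = 4*(4)^2 + 2*(1)^2 + -32*(4) + -4*(1) + 39 = -27
Hessian is diagonal with entries 8, 4 > 0, so this is a minimum.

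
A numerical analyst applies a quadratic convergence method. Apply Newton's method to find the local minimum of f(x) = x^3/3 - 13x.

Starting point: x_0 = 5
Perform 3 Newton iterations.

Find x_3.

f(x) = x^3/3 - 13x
f'(x) = x^2 - 13, f''(x) = 2x
Newton update: x_{n+1} = x_n - (x_n^2 - 13)/(2*x_n)
Step 1: x_0 = 5, f'=12, f''=10, x_1 = 19/5
Step 2: x_1 = 19/5, f'=36/25, f''=38/5, x_2 = 343/95
Step 3: x_2 = 343/95, f'=324/9025, f''=686/95, x_3 = 117487/32585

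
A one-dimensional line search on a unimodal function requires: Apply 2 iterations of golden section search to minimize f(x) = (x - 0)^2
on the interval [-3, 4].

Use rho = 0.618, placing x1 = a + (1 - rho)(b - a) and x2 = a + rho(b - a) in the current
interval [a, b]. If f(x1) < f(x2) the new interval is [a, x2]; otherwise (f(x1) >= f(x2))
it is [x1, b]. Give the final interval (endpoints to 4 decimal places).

Golden section search for min of f(x) = (x - 0)^2 on [-3, 4].
Each step: x1 = a + (1 - rho)(b - a), x2 = a + rho(b - a); if f(x1) < f(x2) keep [a, x2], otherwise keep [x1, b].
Step 1: [-3.0000, 4.0000], x1=-0.3260 (f=0.1063), x2=1.3260 (f=1.7583); f(x1) < f(x2) => keep [-3.0000, 1.3260]
Step 2: [-3.0000, 1.3260], x1=-1.3475 (f=1.8157), x2=-0.3265 (f=0.1066); f(x1) > f(x2) => keep [-1.3475, 1.3260]
Final interval: [-1.3475, 1.3260]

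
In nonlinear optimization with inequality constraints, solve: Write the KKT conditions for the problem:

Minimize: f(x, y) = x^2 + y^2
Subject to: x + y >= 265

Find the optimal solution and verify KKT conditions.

KKT conditions for min x^2 + y^2 s.t. x + y >= 265:
Stationarity: 2x = mu, 2y = mu
So x = y = mu/2.
Complementary slackness: mu*(x + y - 265) = 0
Primal feasibility: x + y >= 265; dual feasibility: mu >= 0
If mu = 0 then x = y = 0, but 0 + 0 < 265 is infeasible, so the constraint is active.
Constraint active: x + y = 2*(mu/2) = 265 => mu = 265
x = y = 265/2, f = 70225/2
Verify: stationarity 2*(265/2) = 265 = mu; primal 265/2 + 265/2 = 265 >= 265; dual mu = 265 >= 0; complementary slackness 265*(265 - 265) = 0. All KKT conditions hold.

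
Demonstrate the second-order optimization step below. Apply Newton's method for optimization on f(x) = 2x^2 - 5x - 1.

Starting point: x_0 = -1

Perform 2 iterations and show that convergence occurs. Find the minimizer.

f(x) = 2x^2 - 5x - 1, f'(x) = 4x + (-5), f''(x) = 4
Step 1: f'(-1) = -9, x_1 = -1 - -9/4 = 5/4
Step 2: f'(5/4) = 0, x_2 = 5/4 (converged)
Newton's method converges in 1 step for quadratics.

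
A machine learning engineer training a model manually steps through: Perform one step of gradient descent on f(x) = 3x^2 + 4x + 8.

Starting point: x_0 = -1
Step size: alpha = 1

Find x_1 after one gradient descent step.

f(x) = 3x^2 + 4x + 8
f'(x) = 6x + 4
f'(-1) = 6*-1 + (4) = -2
x_1 = x_0 - alpha * f'(x_0) = -1 - 1 * -2 = 1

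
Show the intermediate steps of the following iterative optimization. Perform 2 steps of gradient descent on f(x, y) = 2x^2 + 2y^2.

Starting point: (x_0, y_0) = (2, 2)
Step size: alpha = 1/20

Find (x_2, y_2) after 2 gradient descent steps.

f(x,y) = 2x^2 + 2y^2
grad_x = 4x + 0y, grad_y = 4y + 0x
Step 1: grad = (8, 8), (8/5, 8/5)
Step 2: grad = (32/5, 32/5), (32/25, 32/25)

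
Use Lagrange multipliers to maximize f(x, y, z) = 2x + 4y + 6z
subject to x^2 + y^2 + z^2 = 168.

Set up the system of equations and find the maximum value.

Lagrange conditions: 2 = 2*lambda*x, 4 = 2*lambda*y, 6 = 2*lambda*z
So x:2 = y:4 = z:6, i.e. x = 2t, y = 4t, z = 6t
Constraint: t^2*(2^2 + 4^2 + 6^2) = 168
  t^2 * 56 = 168  =>  t = sqrt(3)
Maximum = 2*2t + 4*4t + 6*6t = 56*sqrt(3) = sqrt(9408)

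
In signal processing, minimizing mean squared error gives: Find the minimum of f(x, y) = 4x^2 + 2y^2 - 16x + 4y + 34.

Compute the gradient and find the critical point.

f(x,y) = 4x^2 + 2y^2 - 16x + 4y + 34
df/dx = 8x + (-16) = 0  =>  x = 2
df/dy = 4y + (4) = 0  =>  y = -1
f(2, -1) = 4*(2)^2 + 2*(-1)^2 + -16*(2) + 4*(-1) + 34 = 16
Hessian is diagonal with entries 8, 4 > 0, so this is a minimum.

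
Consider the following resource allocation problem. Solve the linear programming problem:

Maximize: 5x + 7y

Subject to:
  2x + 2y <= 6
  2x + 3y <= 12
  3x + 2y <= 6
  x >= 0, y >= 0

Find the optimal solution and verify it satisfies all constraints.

Feasible vertices: (0, 0), (0, 3), (2, 0)
Objective 5x + 7y at each vertex:
  (0, 0): 0
  (0, 3): 21
  (2, 0): 10
Maximum is 21 at (0, 3).
Verify constraints at (x, y) = (0, 3):
  2*0 + 2*3 = 6 <= 6 (active)
  2*0 + 3*3 = 9 <= 12
  3*0 + 2*3 = 6 <= 6 (active)
  x = 0 >= 0, y = 3 >= 0. All constraints satisfied.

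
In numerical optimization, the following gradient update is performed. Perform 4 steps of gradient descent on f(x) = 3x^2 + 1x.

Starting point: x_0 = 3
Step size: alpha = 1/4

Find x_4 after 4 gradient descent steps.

f(x) = 3x^2 + 1x, f'(x) = 6x + (1)
Step 1: f'(3) = 19, x_1 = 3 - 1/4 * 19 = -7/4
Step 2: f'(-7/4) = -19/2, x_2 = -7/4 - 1/4 * -19/2 = 5/8
Step 3: f'(5/8) = 19/4, x_3 = 5/8 - 1/4 * 19/4 = -9/16
Step 4: f'(-9/16) = -19/8, x_4 = -9/16 - 1/4 * -19/8 = 1/32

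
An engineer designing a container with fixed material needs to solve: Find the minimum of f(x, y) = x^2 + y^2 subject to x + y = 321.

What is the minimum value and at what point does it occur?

Substitute y = 321 - x into f(x,y) = x^2 + y^2:
g(x) = x^2 + (321 - x)^2 = 2x^2 - 642x + 103041
g'(x) = 4x - 642 = 0  =>  x = 321/2
y = 321 - 321/2 = 321/2
Minimum value = (321/2)^2 + (321/2)^2 = 103041/2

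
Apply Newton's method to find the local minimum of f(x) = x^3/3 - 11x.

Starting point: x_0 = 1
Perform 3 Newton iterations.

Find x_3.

f(x) = x^3/3 - 11x
f'(x) = x^2 - 11, f''(x) = 2x
Newton update: x_{n+1} = x_n - (x_n^2 - 11)/(2*x_n)
Step 1: x_0 = 1, f'=-10, f''=2, x_1 = 6
Step 2: x_1 = 6, f'=25, f''=12, x_2 = 47/12
Step 3: x_2 = 47/12, f'=625/144, f''=47/6, x_3 = 3793/1128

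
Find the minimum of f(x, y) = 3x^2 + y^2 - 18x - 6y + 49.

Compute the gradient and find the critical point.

f(x,y) = 3x^2 + y^2 - 18x - 6y + 49
df/dx = 6x + (-18) = 0  =>  x = 3
df/dy = 2y + (-6) = 0  =>  y = 3
f(3, 3) = 3*(3)^2 + 1*(3)^2 + -18*(3) + -6*(3) + 49 = 13
Hessian is diagonal with entries 6, 2 > 0, so this is a minimum.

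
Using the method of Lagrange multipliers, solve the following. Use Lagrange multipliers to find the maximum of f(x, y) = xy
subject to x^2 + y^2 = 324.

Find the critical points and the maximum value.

Lagrange conditions: y = 2*lambda*x and x = 2*lambda*y
If x = 0 then y = 0, violating the constraint, so x, y != 0.
Dividing: y/x = x/y => x^2 = y^2 => y = x or y = -x
Constraint: 2x^2 = 324 => x^2 = 162 => x = +/-sqrt(162)
Critical points: (sqrt(162), sqrt(162)), (-sqrt(162), -sqrt(162)), (sqrt(162), -sqrt(162)), (-sqrt(162), sqrt(162))
  y = x:  xy = x^2 = 162  at (sqrt(162), sqrt(162)) and (-sqrt(162), -sqrt(162))
  y = -x: xy = -x^2 = -162 at (sqrt(162), -sqrt(162)) and (-sqrt(162), sqrt(162))
Maximum xy = 162 at (sqrt(162), sqrt(162)) and (-sqrt(162), -sqrt(162))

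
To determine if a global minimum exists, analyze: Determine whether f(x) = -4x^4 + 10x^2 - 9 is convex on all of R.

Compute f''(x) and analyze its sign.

f(x) = -4x^4 + 10x^2 - 9
f'(x) = -16x^3 + 20x
f''(x) = -48x^2 + 20
f''(x) = -48x^2 + 20 -> -inf as |x| -> inf
Therefore, f is not globally convex on R.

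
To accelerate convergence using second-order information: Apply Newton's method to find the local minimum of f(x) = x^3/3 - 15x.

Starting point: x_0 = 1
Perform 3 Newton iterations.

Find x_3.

f(x) = x^3/3 - 15x
f'(x) = x^2 - 15, f''(x) = 2x
Newton update: x_{n+1} = x_n - (x_n^2 - 15)/(2*x_n)
Step 1: x_0 = 1, f'=-14, f''=2, x_1 = 8
Step 2: x_1 = 8, f'=49, f''=16, x_2 = 79/16
Step 3: x_2 = 79/16, f'=2401/256, f''=79/8, x_3 = 10081/2528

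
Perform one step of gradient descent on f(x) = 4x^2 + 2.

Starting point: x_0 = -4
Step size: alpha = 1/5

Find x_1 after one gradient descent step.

f(x) = 4x^2 + 2
f'(x) = 8x + 0
f'(-4) = 8*-4 + (0) = -32
x_1 = x_0 - alpha * f'(x_0) = -4 - 1/5 * -32 = 12/5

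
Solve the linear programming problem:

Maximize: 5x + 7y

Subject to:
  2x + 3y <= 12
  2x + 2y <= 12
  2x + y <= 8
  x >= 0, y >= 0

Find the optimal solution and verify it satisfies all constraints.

Feasible vertices: (0, 0), (0, 4), (3, 2), (4, 0)
Objective 5x + 7y at each vertex:
  (0, 0): 0
  (0, 4): 28
  (3, 2): 29
  (4, 0): 20
Maximum is 29 at (3, 2).
Verify constraints at (x, y) = (3, 2):
  2*3 + 3*2 = 12 <= 12 (active)
  2*3 + 2*2 = 10 <= 12
  2*3 + 1*2 = 8 <= 8 (active)
  x = 3 >= 0, y = 2 >= 0. All constraints satisfied.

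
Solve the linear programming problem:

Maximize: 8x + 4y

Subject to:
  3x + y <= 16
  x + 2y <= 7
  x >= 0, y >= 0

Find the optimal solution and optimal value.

Feasible vertices: (0, 0), (0, 7/2), (5, 1), (16/3, 0)
Objective 8x + 4y at each:
  (0, 0): 0
  (0, 7/2): 14
  (5, 1): 44
  (16/3, 0): 128/3
Maximum is 44 at (5, 1).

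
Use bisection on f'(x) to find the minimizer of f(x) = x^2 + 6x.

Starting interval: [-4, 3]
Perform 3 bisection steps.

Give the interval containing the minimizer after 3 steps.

Finding critical point of f(x) = x^2 + 6x using bisection on f'(x) = 2x + 6.
f'(x) = 0 when x = -3.
Starting interval: [-4, 3]
Step 1: mid = -1/2, f'(mid) = 5, new interval = [-4, -1/2]
Step 2: mid = -9/4, f'(mid) = 3/2, new interval = [-4, -9/4]
Step 3: mid = -25/8, f'(mid) = -1/4, new interval = [-25/8, -9/4]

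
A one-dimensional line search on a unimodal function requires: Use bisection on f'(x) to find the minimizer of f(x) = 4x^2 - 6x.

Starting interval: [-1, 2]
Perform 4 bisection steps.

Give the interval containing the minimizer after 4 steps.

Finding critical point of f(x) = 4x^2 - 6x using bisection on f'(x) = 8x + -6.
f'(x) = 0 when x = 3/4.
Starting interval: [-1, 2]
Step 1: mid = 1/2, f'(mid) = -2, new interval = [1/2, 2]
Step 2: mid = 5/4, f'(mid) = 4, new interval = [1/2, 5/4]
Step 3: mid = 7/8, f'(mid) = 1, new interval = [1/2, 7/8]
Step 4: mid = 11/16, f'(mid) = -1/2, new interval = [11/16, 7/8]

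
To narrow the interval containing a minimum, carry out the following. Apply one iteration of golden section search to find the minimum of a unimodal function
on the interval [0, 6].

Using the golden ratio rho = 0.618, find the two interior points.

Golden section search on [0, 6].
Golden ratio rho = 0.618 (approx).
Interior points:
  x_1 = 0 + (1-0.618)*6 = 2.2920
  x_2 = 0 + 0.618*6 = 3.7080
Compare f(x_1) and f(x_2) to determine which subinterval to keep.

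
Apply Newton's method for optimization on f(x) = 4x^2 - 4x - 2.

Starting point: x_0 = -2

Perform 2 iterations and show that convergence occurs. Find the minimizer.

f(x) = 4x^2 - 4x - 2, f'(x) = 8x + (-4), f''(x) = 8
Step 1: f'(-2) = -20, x_1 = -2 - -20/8 = 1/2
Step 2: f'(1/2) = 0, x_2 = 1/2 (converged)
Newton's method converges in 1 step for quadratics.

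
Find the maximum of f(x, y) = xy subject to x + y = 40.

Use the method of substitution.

Substitute y = 40 - x into f(x,y) = xy:
g(x) = x(40 - x) = 40x - x^2
g'(x) = 40 - 2x = 0  =>  x = 20
y = 40 - 20 = 20
Maximum value = 20 * 20 = 400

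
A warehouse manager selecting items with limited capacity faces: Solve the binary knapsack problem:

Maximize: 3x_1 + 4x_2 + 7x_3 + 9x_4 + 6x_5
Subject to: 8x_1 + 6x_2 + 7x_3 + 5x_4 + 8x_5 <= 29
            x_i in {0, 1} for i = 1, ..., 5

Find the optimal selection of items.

Items: item 1 (v=3, w=8), item 2 (v=4, w=6), item 3 (v=7, w=7), item 4 (v=9, w=5), item 5 (v=6, w=8)
Capacity: 29
Checking all 32 subsets (w = total weight, v = total value):
  {}: w = 0, v = 0
  {1}: w = 8, v = 3
  {2}: w = 6, v = 4
  {3}: w = 7, v = 7
  {4}: w = 5, v = 9
  {5}: w = 8, v = 6
  {1, 2}: w = 14, v = 7
  {1, 3}: w = 15, v = 10
  {1, 4}: w = 13, v = 12
  {1, 5}: w = 16, v = 9
  {2, 3}: w = 13, v = 11
  {2, 4}: w = 11, v = 13
  {2, 5}: w = 14, v = 10
  {3, 4}: w = 12, v = 16
  {3, 5}: w = 15, v = 13
  {4, 5}: w = 13, v = 15
  {1, 2, 3}: w = 21, v = 14
  {1, 2, 4}: w = 19, v = 16
  {1, 2, 5}: w = 22, v = 13
  {1, 3, 4}: w = 20, v = 19
  {1, 3, 5}: w = 23, v = 16
  {1, 4, 5}: w = 21, v = 18
  {2, 3, 4}: w = 18, v = 20
  {2, 3, 5}: w = 21, v = 17
  {2, 4, 5}: w = 19, v = 19
  {3, 4, 5}: w = 20, v = 22
  {1, 2, 3, 4}: w = 26, v = 23
  {1, 2, 3, 5}: w = 29, v = 20
  {1, 2, 4, 5}: w = 27, v = 22
  {1, 3, 4, 5}: w = 28, v = 25
  {2, 3, 4, 5}: w = 26, v = 26
  {1, 2, 3, 4, 5}: w = 34 > 29, infeasible
Best feasible subset: items [2, 3, 4, 5]
Total weight: 26 <= 29, total value: 26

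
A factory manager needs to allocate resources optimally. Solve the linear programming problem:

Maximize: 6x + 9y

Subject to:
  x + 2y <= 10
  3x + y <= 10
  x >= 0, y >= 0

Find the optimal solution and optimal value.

Feasible vertices: (0, 0), (0, 5), (2, 4), (10/3, 0)
Objective 6x + 9y at each:
  (0, 0): 0
  (0, 5): 45
  (2, 4): 48
  (10/3, 0): 20
Maximum is 48 at (2, 4).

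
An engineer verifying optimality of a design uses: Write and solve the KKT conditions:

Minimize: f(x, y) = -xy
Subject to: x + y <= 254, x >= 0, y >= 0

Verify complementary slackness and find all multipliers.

Problem: min -xy s.t. x + y <= 254 (multiplier lambda), x >= 0 (mu_x), y >= 0 (mu_y)
KKT stationarity: -y + lambda - mu_x = 0, -x + lambda - mu_y = 0, with lambda, mu_x, mu_y >= 0
Complementary slackness: lambda*(x + y - 254) = 0, mu_x*x = 0, mu_y*y = 0
If lambda = 0: y = -mu_x <= 0 and x = -mu_y <= 0 force x = y = 0 with f = 0; but x = y = 127 is feasible with f = -16129 < 0, so this is not the minimum. Hence lambda > 0 and x + y = 254.
Try x > 0, y > 0 (so mu_x = mu_y = 0): y = lambda, x = lambda => x = y = lambda
x + y = 254 => 2*lambda = 254 => lambda = 127
x* = y* = 127 > 0, consistent with mu_x = mu_y = 0.
(Any feasible point with x = 0 or y = 0 has f = 0 > -16129, so the minimum is not on those boundaries.)
min(-xy) = -16129 (i.e. max xy = 16129)
Multipliers: lambda = 127, mu_x = 0, mu_y = 0
Complementary slackness: lambda*(x + y - 254) = 127*(127 + 127 - 254) = 0, mu_x*x = 0*127 = 0, mu_y*y = 0*127 = 0. Satisfied.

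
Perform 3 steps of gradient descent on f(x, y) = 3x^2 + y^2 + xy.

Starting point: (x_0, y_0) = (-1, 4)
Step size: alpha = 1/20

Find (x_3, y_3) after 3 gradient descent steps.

f(x,y) = 3x^2 + y^2 + xy
grad_x = 6x + 1y, grad_y = 2y + 1x
Step 1: grad = (-2, 7), (-9/10, 73/20)
Step 2: grad = (-7/4, 32/5), (-13/16, 333/100)
Step 3: grad = (-309/200, 2339/400), (-2941/4000, 24301/8000)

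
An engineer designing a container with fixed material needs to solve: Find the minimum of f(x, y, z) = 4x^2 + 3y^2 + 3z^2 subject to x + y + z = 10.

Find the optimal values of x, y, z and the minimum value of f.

Using Lagrange multipliers on f = 4x^2 + 3y^2 + 3z^2 with constraint x + y + z = 10:
Conditions: 2*4*x = lambda, 2*3*y = lambda, 2*3*z = lambda
So x = lambda/8, y = lambda/6, z = lambda/6
Substituting into constraint: lambda * (11/24) = 10
lambda = 240/11
x = 30/11, y = 40/11, z = 40/11
Minimum value = 1200/11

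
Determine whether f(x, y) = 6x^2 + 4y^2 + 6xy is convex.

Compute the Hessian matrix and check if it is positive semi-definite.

f(x,y) = 6x^2 + 4y^2 + 6xy
Hessian H = [[12, 6], [6, 8]]
trace(H) = 20, det(H) = 60
Eigenvalues: (20 +/- sqrt(160)) / 2 = 16.32, 3.675
Since both eigenvalues > 0, f is convex.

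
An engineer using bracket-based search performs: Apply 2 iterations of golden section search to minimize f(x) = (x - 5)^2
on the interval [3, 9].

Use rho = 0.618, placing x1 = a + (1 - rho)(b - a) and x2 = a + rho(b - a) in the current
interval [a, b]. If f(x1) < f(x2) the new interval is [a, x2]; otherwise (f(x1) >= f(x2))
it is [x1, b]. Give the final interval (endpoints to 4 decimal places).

Golden section search for min of f(x) = (x - 5)^2 on [3, 9].
Each step: x1 = a + (1 - rho)(b - a), x2 = a + rho(b - a); if f(x1) < f(x2) keep [a, x2], otherwise keep [x1, b].
Step 1: [3.0000, 9.0000], x1=5.2920 (f=0.0853), x2=6.7080 (f=2.9173); f(x1) < f(x2) => keep [3.0000, 6.7080]
Step 2: [3.0000, 6.7080], x1=4.4165 (f=0.3405), x2=5.2915 (f=0.0850); f(x1) > f(x2) => keep [4.4165, 6.7080]
Final interval: [4.4165, 6.7080]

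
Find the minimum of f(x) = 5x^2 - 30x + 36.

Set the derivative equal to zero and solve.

f(x) = 5x^2 - 30x + 36
f'(x) = 10x + (-30) = 0
x = 30/10 = 3
f(3) = -9
Since f''(x) = 10 > 0, this is a minimum.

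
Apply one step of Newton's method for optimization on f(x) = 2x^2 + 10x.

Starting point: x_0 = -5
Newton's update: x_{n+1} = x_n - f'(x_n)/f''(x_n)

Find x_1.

f(x) = 2x^2 + 10x
f'(x) = 4x + (10), f''(x) = 4
Newton step: x_1 = x_0 - f'(x_0)/f''(x_0)
f'(-5) = -10
x_1 = -5 - -10/4 = -5/2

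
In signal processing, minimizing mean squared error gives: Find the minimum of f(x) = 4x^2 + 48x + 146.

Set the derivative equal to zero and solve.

f(x) = 4x^2 + 48x + 146
f'(x) = 8x + (48) = 0
x = -48/8 = -6
f(-6) = 2
Since f''(x) = 8 > 0, this is a minimum.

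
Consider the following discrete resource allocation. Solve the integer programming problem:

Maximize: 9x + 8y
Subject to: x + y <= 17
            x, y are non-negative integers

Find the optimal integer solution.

Objective: 9x + 8y, constraint: x + y <= 17
Coefficient of x is 9 >= coefficient of y is 8, so allocate the entire budget to x.
Optimal: x = 17, y = 0, value = 153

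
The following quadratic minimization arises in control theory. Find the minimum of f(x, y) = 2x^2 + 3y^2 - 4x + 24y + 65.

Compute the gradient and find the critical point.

f(x,y) = 2x^2 + 3y^2 - 4x + 24y + 65
df/dx = 4x + (-4) = 0  =>  x = 1
df/dy = 6y + (24) = 0  =>  y = -4
f(1, -4) = 2*(1)^2 + 3*(-4)^2 + -4*(1) + 24*(-4) + 65 = 15
Hessian is diagonal with entries 4, 6 > 0, so this is a minimum.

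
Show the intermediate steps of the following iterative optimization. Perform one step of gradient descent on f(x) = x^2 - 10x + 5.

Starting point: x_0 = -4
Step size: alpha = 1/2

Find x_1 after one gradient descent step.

f(x) = x^2 - 10x + 5
f'(x) = 2x - 10
f'(-4) = 2*-4 + (-10) = -18
x_1 = x_0 - alpha * f'(x_0) = -4 - 1/2 * -18 = 5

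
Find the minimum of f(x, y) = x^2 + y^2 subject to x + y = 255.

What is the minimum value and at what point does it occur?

Substitute y = 255 - x into f(x,y) = x^2 + y^2:
g(x) = x^2 + (255 - x)^2 = 2x^2 - 510x + 65025
g'(x) = 4x - 510 = 0  =>  x = 255/2
y = 255 - 255/2 = 255/2
Minimum value = (255/2)^2 + (255/2)^2 = 65025/2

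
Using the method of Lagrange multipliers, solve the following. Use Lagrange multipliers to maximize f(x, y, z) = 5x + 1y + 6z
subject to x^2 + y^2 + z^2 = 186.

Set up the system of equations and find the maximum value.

Lagrange conditions: 5 = 2*lambda*x, 1 = 2*lambda*y, 6 = 2*lambda*z
So x:5 = y:1 = z:6, i.e. x = 5t, y = 1t, z = 6t
Constraint: t^2*(5^2 + 1^2 + 6^2) = 186
  t^2 * 62 = 186  =>  t = sqrt(3)
Maximum = 5*5t + 1*1t + 6*6t = 62*sqrt(3) = sqrt(11532)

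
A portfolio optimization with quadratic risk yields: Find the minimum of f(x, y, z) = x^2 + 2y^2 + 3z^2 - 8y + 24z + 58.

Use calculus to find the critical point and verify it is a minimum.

f(x,y,z) = x^2 + 2y^2 + 3z^2 - 8y + 24z + 58
df/dx = 2x + (0) = 0 => x = 0
df/dy = 4y + (-8) = 0 => y = 2
df/dz = 6z + (24) = 0 => z = -4
f(0,2,-4) = 1*(0)^2 + 2*(2)^2 + 3*(-4)^2 + -8*(2) + 24*(-4) + 58 = 2
Hessian is diagonal with entries 2, 4, 6 > 0, confirmed minimum.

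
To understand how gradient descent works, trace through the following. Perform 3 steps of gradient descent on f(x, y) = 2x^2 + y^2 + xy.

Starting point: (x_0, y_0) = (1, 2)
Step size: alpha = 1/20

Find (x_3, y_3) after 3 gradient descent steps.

f(x,y) = 2x^2 + y^2 + xy
grad_x = 4x + 1y, grad_y = 2y + 1x
Step 1: grad = (6, 5), (7/10, 7/4)
Step 2: grad = (91/20, 21/5), (189/400, 77/50)
Step 3: grad = (343/100, 1421/400), (301/1000, 10899/8000)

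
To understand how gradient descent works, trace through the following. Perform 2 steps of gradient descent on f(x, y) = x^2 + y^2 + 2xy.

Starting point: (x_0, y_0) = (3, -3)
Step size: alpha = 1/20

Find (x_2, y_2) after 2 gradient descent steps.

f(x,y) = x^2 + y^2 + 2xy
grad_x = 2x + 2y, grad_y = 2y + 2x
Step 1: grad = (0, 0), (3, -3)
Step 2: grad = (0, 0), (3, -3)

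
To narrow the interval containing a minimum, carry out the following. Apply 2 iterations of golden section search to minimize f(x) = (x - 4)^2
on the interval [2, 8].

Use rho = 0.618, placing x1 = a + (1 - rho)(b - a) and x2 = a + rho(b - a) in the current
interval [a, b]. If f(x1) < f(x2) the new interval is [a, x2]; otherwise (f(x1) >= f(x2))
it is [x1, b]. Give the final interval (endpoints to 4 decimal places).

Golden section search for min of f(x) = (x - 4)^2 on [2, 8].
Each step: x1 = a + (1 - rho)(b - a), x2 = a + rho(b - a); if f(x1) < f(x2) keep [a, x2], otherwise keep [x1, b].
Step 1: [2.0000, 8.0000], x1=4.2920 (f=0.0853), x2=5.7080 (f=2.9173); f(x1) < f(x2) => keep [2.0000, 5.7080]
Step 2: [2.0000, 5.7080], x1=3.4165 (f=0.3405), x2=4.2915 (f=0.0850); f(x1) > f(x2) => keep [3.4165, 5.7080]
Final interval: [3.4165, 5.7080]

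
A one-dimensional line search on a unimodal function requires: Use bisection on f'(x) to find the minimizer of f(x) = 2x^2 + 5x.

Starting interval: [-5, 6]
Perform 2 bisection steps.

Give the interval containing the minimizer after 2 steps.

Finding critical point of f(x) = 2x^2 + 5x using bisection on f'(x) = 4x + 5.
f'(x) = 0 when x = -5/4.
Starting interval: [-5, 6]
Step 1: mid = 1/2, f'(mid) = 7, new interval = [-5, 1/2]
Step 2: mid = -9/4, f'(mid) = -4, new interval = [-9/4, 1/2]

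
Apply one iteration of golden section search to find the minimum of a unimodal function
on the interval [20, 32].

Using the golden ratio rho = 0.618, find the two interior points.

Golden section search on [20, 32].
Golden ratio rho = 0.618 (approx).
Interior points:
  x_1 = 20 + (1-0.618)*12 = 24.5840
  x_2 = 20 + 0.618*12 = 27.4160
Compare f(x_1) and f(x_2) to determine which subinterval to keep.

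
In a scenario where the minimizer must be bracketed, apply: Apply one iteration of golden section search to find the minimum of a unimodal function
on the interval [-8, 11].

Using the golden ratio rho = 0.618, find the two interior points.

Golden section search on [-8, 11].
Golden ratio rho = 0.618 (approx).
Interior points:
  x_1 = -8 + (1-0.618)*19 = -0.7420
  x_2 = -8 + 0.618*19 = 3.7420
Compare f(x_1) and f(x_2) to determine which subinterval to keep.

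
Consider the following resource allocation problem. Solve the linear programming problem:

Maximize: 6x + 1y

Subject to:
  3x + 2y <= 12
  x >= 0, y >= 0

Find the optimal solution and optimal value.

The feasible region has vertices at [(0, 0), (4, 0), (0, 6)].
Checking objective 6x + 1y at each vertex:
  (0, 0): 6*0 + 1*0 = 0
  (4, 0): 6*4 + 1*0 = 24
  (0, 6): 6*0 + 1*6 = 6
Maximum is 24 at (4, 0).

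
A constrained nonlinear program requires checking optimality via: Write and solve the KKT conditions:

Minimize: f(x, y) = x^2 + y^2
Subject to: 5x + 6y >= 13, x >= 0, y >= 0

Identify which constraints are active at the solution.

KKT conditions for min x^2 + y^2 s.t. 5x + 6y >= 13, x >= 0, y >= 0:
Stationarity: 2x = mu*5 + mu_x, 2y = mu*6 + mu_y, with mu, mu_x, mu_y >= 0
Complementary slackness: mu*(5x + 6y - 13) = 0, mu_x*x = 0, mu_y*y = 0
(0, 0) is infeasible (5*0 + 6*0 < 13), so if mu = 0 stationarity would force x = mu_x/2 >= 0, y = mu_y/2 >= 0 with mu_x*x = mu_y*y = 0, i.e. x = y = 0: contradiction. Hence mu > 0 and 5x + 6y = 13 is active.
Try x > 0, y > 0 (so mu_x = mu_y = 0): x = 5*mu/2, y = 6*mu/2
Substitute: 5*(5*mu/2) + 6*(6*mu/2) = 13
  mu*61/2 = 13 => mu = 26/61
x* = 65/61 > 0, y* = 78/61 > 0, consistent with mu_x = mu_y = 0.
f is convex and the constraints are linear, so this KKT point is the global minimum.
f* = 169/61
Active constraints: 5x + 6y >= 13 (holds with equality, mu = 26/61 > 0); x >= 0 and y >= 0 are inactive (mu_x = mu_y = 0).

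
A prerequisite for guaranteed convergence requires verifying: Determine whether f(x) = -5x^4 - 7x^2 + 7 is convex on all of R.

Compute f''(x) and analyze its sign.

f(x) = -5x^4 - 7x^2 + 7
f'(x) = -20x^3 + -14x
f''(x) = -60x^2 + -14
f''(x) = -60x^2 + -14 <= -14 < 0 for all x
Therefore, f is concave on R.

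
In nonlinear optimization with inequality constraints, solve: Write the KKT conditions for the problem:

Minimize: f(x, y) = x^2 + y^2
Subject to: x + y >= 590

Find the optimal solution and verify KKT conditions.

KKT conditions for min x^2 + y^2 s.t. x + y >= 590:
Stationarity: 2x = mu, 2y = mu
So x = y = mu/2.
Complementary slackness: mu*(x + y - 590) = 0
Primal feasibility: x + y >= 590; dual feasibility: mu >= 0
If mu = 0 then x = y = 0, but 0 + 0 < 590 is infeasible, so the constraint is active.
Constraint active: x + y = 2*(mu/2) = 590 => mu = 590
x = y = 295, f = 174050
Verify: stationarity 2*295 = 590 = mu; primal 295 + 295 = 590 >= 590; dual mu = 590 >= 0; complementary slackness 590*(590 - 590) = 0. All KKT conditions hold.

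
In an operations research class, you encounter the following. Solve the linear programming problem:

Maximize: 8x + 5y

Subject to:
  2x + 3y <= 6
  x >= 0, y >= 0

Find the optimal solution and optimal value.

The feasible region has vertices at [(0, 0), (3, 0), (0, 2)].
Checking objective 8x + 5y at each vertex:
  (0, 0): 8*0 + 5*0 = 0
  (3, 0): 8*3 + 5*0 = 24
  (0, 2): 8*0 + 5*2 = 10
Maximum is 24 at (3, 0).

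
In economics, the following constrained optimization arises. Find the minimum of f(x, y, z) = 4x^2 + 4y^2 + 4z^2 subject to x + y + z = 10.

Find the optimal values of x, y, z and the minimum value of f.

Using Lagrange multipliers on f = 4x^2 + 4y^2 + 4z^2 with constraint x + y + z = 10:
Conditions: 2*4*x = lambda, 2*4*y = lambda, 2*4*z = lambda
So x = lambda/8, y = lambda/8, z = lambda/8
Substituting into constraint: lambda * (3/8) = 10
lambda = 80/3
x = 10/3, y = 10/3, z = 10/3
Minimum value = 400/3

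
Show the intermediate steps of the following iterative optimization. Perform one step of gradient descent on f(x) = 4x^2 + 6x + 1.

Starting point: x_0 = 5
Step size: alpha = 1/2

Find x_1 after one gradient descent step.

f(x) = 4x^2 + 6x + 1
f'(x) = 8x + 6
f'(5) = 8*5 + (6) = 46
x_1 = x_0 - alpha * f'(x_0) = 5 - 1/2 * 46 = -18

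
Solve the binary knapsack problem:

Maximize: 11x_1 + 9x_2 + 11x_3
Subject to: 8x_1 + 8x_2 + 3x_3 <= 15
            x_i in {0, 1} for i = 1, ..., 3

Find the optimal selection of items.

Items: item 1 (v=11, w=8), item 2 (v=9, w=8), item 3 (v=11, w=3)
Capacity: 15
Checking all 8 subsets (w = total weight, v = total value):
  {}: w = 0, v = 0
  {1}: w = 8, v = 11
  {2}: w = 8, v = 9
  {3}: w = 3, v = 11
  {1, 2}: w = 16 > 15, infeasible
  {1, 3}: w = 11, v = 22
  {2, 3}: w = 11, v = 20
  {1, 2, 3}: w = 19 > 15, infeasible
Best feasible subset: items [1, 3]
Total weight: 11 <= 15, total value: 22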